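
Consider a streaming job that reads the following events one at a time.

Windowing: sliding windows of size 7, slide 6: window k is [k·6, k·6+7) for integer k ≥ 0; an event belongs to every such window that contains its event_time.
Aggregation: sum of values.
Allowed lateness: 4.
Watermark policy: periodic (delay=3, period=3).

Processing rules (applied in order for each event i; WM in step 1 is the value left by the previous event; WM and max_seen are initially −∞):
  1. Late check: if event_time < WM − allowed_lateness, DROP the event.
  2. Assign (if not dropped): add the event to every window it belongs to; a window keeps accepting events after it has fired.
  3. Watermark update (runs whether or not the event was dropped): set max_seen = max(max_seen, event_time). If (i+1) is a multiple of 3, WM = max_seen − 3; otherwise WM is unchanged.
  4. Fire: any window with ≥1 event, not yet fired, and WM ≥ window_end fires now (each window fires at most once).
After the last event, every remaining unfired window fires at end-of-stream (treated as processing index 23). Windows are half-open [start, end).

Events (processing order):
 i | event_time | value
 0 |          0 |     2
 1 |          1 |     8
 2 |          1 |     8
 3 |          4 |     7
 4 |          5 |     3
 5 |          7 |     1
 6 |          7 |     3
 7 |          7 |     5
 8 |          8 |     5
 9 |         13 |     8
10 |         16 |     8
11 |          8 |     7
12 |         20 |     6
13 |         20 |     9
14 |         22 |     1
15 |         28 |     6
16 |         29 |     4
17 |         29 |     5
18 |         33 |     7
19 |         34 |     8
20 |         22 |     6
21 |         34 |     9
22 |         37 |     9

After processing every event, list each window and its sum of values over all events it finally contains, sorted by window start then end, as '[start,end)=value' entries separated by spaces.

[0,7)=28 [6,13)=21 [12,19)=16 [18,25)=22 [24,31)=15 [30,37)=24 [36,43)=9

i=0 t=0 v=2: → [0,7); WM=−∞
i=1 t=1 v=8: → [0,7); WM=−∞
i=2 t=1 v=8: → [0,7); WM=-2
i=3 t=4 v=7: → [0,7); WM=-2
i=4 t=5 v=3: → [0,7); WM=-2
i=5 t=7 v=1: → [6,13); WM=4
i=6 t=7 v=3: → [6,13); WM=4
i=7 t=7 v=5: → [6,13); WM=4
i=8 t=8 v=5: → [6,13); WM=5
i=9 t=13 v=8: → [12,19); WM=5
i=10 t=16 v=8: → [12,19); WM=5
i=11 t=8 v=7: → [6,13); WM=13; [0,7) fires=28 [6,13) fires=21
i=12 t=20 v=6: → [18,25); WM=13
i=13 t=20 v=9: → [18,25); WM=13
i=14 t=22 v=1: → [18,25); WM=19; [12,19) fires=16
i=15 t=28 v=6: → [24,31); WM=19
i=16 t=29 v=4: → [24,31); WM=19
i=17 t=29 v=5: → [24,31); WM=26; [18,25) fires=16
i=18 t=33 v=7: → [30,37); WM=26
i=19 t=34 v=8: → [30,37); WM=26
i=20 t=22 v=6: → [18,25); WM=31; [24,31) fires=15
i=21 t=34 v=9: → [30,37); WM=31
i=22 t=37 v=9: → [36,43); WM=31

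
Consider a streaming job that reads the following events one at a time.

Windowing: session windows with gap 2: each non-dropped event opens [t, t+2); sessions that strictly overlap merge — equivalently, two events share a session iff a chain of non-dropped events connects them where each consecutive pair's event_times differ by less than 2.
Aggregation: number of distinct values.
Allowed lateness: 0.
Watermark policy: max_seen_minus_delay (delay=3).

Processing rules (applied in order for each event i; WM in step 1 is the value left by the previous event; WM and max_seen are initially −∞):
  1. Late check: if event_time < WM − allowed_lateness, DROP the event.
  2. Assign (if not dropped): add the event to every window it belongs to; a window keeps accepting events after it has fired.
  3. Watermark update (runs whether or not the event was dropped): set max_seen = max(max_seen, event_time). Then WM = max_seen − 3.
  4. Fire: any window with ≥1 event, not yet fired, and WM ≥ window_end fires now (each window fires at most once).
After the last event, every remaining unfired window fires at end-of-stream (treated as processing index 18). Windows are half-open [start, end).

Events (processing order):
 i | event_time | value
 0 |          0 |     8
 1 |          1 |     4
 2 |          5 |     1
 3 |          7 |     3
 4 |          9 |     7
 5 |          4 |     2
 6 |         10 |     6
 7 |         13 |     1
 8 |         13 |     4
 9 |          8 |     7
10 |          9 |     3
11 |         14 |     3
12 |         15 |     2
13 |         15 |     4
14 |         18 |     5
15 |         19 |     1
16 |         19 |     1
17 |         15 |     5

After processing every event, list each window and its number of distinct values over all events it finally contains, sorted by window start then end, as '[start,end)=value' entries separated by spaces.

[0,3)=2 [5,7)=1 [7,9)=1 [9,12)=2 [13,17)=4 [18,21)=2

i=0 t=0 v=8: → [0,2); WM=-3
i=1 t=1 v=4: → [0,3); WM=-2
i=2 t=5 v=1: → [5,7); WM=2
i=3 t=7 v=3: → [7,9); WM=4
i=4 t=9 v=7: → [9,11); WM=6
i=5 t=4 v=2: DROP (t<6-0); WM=6
i=6 t=10 v=6: → [9,12); WM=7
i=7 t=13 v=1: → [13,15); WM=10
i=8 t=13 v=4: → [13,15); WM=10
i=9 t=8 v=7: DROP (t<10-0); WM=10
i=10 t=9 v=3: DROP (t<10-0); WM=10
i=11 t=14 v=3: → [13,16); WM=11
i=12 t=15 v=2: → [13,17); WM=12
i=13 t=15 v=4: → [13,17); WM=12
i=14 t=18 v=5: → [18,20); WM=15
i=15 t=19 v=1: → [18,21); WM=16
i=16 t=19 v=1: → [18,21); WM=16
i=17 t=15 v=5: DROP (t<16-0); WM=16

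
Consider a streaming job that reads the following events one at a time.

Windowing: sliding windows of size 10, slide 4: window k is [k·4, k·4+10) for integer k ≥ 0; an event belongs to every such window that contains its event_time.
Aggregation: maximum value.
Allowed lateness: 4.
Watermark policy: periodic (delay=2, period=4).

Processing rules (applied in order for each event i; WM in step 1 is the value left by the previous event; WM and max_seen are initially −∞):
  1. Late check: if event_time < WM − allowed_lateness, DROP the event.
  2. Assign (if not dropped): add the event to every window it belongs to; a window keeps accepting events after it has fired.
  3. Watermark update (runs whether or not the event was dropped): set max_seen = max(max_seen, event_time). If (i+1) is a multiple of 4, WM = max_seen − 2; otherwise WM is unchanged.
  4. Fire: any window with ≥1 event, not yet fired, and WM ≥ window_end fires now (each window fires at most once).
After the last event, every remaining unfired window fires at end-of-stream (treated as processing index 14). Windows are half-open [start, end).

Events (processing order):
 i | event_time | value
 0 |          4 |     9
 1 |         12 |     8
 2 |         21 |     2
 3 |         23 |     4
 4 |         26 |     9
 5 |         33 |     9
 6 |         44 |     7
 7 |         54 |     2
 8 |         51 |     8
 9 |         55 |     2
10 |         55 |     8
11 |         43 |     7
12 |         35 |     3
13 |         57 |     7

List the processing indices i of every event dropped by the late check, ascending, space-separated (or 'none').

11 12

i=0 t=4 v=9: → [4,14),[0,10); WM=−∞
i=1 t=12 v=8: → [12,22),[8,18),[4,14); WM=−∞
i=2 t=21 v=2: → [20,30),[16,26),[12,22); WM=−∞
i=3 t=23 v=4: → [20,30),[16,26); WM=21; [0,10) fires=9 [4,14) fires=9 [8,18) fires=8
i=4 t=26 v=9: → [24,34),[20,30); WM=21
i=5 t=33 v=9: → [32,42),[28,38),[24,34); WM=21
i=6 t=44 v=7: → [44,54),[40,50),[36,46); WM=21
i=7 t=54 v=2: → [52,62),[48,58); WM=52; [12,22) fires=8 [16,26) fires=4 [20,30) fires=9 [24,34) fires=9 [28,38) fires=9 [32,42) fires=9 [36,46) fires=7 [40,50) fires=7
i=8 t=51 v=8: → [48,58),[44,54); WM=52
i=9 t=55 v=2: → [52,62),[48,58); WM=52
i=10 t=55 v=8: → [52,62),[48,58); WM=52
i=11 t=43 v=7: DROP (t<52-4); WM=53
i=12 t=35 v=3: DROP (t<53-4); WM=53
i=13 t=57 v=7: → [56,66),[52,62),[48,58); WM=53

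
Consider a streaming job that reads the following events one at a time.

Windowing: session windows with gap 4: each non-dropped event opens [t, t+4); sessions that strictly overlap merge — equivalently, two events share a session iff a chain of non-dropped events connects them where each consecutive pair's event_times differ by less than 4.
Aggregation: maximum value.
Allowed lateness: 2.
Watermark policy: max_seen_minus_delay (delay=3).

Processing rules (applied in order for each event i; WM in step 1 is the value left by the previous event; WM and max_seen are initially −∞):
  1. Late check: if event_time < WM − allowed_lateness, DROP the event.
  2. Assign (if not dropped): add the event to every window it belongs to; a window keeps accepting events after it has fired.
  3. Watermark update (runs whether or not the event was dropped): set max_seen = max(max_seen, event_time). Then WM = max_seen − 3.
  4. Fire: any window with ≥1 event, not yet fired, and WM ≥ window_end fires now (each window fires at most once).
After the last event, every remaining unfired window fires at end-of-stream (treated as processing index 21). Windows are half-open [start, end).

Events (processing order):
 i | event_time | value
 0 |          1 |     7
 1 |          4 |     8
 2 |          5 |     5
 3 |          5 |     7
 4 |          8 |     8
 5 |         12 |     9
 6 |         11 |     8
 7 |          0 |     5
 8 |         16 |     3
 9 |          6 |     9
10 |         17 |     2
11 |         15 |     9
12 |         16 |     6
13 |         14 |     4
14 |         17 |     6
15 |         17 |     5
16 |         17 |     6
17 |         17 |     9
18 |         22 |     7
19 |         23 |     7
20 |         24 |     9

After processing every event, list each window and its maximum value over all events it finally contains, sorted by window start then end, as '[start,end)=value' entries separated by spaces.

[1,21)=9 [22,28)=9

i=0 t=1 v=7: → [1,5); WM=-2
i=1 t=4 v=8: → [1,8); WM=1
i=2 t=5 v=5: → [1,9); WM=2
i=3 t=5 v=7: → [1,9); WM=2
i=4 t=8 v=8: → [1,12); WM=5
i=5 t=12 v=9: → [12,16); WM=9
i=6 t=11 v=8: → [1,16); WM=9
i=7 t=0 v=5: DROP (t<9-2); WM=9
i=8 t=16 v=3: → [16,20); WM=13
i=9 t=6 v=9: DROP (t<13-2); WM=13
i=10 t=17 v=2: → [16,21); WM=14
i=11 t=15 v=9: → [1,21); WM=14
i=12 t=16 v=6: → [1,21); WM=14
i=13 t=14 v=4: → [1,21); WM=14
i=14 t=17 v=6: → [1,21); WM=14
i=15 t=17 v=5: → [1,21); WM=14
i=16 t=17 v=6: → [1,21); WM=14
i=17 t=17 v=9: → [1,21); WM=14
i=18 t=22 v=7: → [22,26); WM=19
i=19 t=23 v=7: → [22,27); WM=20
i=20 t=24 v=9: → [22,28); WM=21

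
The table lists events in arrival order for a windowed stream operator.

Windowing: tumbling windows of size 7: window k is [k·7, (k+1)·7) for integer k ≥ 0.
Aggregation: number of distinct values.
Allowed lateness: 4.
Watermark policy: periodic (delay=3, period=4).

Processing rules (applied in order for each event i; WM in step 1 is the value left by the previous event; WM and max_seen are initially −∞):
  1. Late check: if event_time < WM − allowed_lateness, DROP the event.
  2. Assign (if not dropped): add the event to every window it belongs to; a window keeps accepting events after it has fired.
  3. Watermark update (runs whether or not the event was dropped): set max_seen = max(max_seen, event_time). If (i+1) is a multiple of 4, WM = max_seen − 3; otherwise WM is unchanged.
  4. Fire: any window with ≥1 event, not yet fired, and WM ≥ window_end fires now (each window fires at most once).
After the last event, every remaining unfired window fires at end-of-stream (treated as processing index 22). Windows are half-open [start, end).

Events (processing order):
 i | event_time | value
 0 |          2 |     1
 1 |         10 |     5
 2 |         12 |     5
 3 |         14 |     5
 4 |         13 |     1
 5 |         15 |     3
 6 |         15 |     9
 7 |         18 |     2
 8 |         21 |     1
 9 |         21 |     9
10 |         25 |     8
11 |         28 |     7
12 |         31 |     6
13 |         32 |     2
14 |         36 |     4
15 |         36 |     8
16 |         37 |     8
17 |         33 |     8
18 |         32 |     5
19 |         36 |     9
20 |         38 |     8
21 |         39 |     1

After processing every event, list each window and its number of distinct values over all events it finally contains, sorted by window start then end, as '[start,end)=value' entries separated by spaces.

i=0 t=2 v=1: → [0,7); WM=−∞
i=1 t=10 v=5: → [7,14); WM=−∞
i=2 t=12 v=5: → [7,14); WM=−∞
i=3 t=14 v=5: → [14,21); WM=11; [0,7) fires=1
i=4 t=13 v=1: → [7,14); WM=11
i=5 t=15 v=3: → [14,21); WM=11
i=6 t=15 v=9: → [14,21); WM=11
i=7 t=18 v=2: → [14,21); WM=15; [7,14) fires=2
i=8 t=21 v=1: → [21,28); WM=15
i=9 t=21 v=9: → [21,28); WM=15
i=10 t=25 v=8: → [21,28); WM=15
i=11 t=28 v=7: → [28,35); WM=25; [14,21) fires=4
i=12 t=31 v=6: → [28,35); WM=25
i=13 t=32 v=2: → [28,35); WM=25
i=14 t=36 v=4: → [35,42); WM=25
i=15 t=36 v=8: → [35,42); WM=33; [21,28) fires=3
i=16 t=37 v=8: → [35,42); WM=33
i=17 t=33 v=8: → [28,35); WM=33
i=18 t=32 v=5: → [28,35); WM=33
i=19 t=36 v=9: → [35,42); WM=34
i=20 t=38 v=8: → [35,42); WM=34
i=21 t=39 v=1: → [35,42); WM=34

[0,7)=1 [7,14)=2 [14,21)=4 [21,28)=3 [28,35)=5 [35,42)=4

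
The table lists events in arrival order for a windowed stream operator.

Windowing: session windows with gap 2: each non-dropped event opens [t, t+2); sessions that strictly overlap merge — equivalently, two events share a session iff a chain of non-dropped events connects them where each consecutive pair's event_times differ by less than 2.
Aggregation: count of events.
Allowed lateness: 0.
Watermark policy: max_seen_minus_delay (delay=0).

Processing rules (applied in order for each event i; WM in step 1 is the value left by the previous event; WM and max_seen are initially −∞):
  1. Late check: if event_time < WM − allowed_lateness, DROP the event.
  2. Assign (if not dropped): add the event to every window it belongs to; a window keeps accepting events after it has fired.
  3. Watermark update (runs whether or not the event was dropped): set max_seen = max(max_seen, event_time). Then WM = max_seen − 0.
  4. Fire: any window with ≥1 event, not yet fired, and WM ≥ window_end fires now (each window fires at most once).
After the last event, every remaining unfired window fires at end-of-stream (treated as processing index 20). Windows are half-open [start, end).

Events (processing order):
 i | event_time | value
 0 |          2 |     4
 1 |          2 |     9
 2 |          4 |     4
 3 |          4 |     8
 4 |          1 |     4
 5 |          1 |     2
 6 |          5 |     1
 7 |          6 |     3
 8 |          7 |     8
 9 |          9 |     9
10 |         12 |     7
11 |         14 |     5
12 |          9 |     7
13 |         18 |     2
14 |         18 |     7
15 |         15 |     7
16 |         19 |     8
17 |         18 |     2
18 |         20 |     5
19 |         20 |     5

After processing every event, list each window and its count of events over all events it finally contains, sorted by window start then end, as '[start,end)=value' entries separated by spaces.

i=0 t=2 v=4: → [2,4); WM=2
i=1 t=2 v=9: → [2,4); WM=2
i=2 t=4 v=4: → [4,6); WM=4
i=3 t=4 v=8: → [4,6); WM=4
i=4 t=1 v=4: DROP (t<4-0); WM=4
i=5 t=1 v=2: DROP (t<4-0); WM=4
i=6 t=5 v=1: → [4,7); WM=5
i=7 t=6 v=3: → [4,8); WM=6
i=8 t=7 v=8: → [4,9); WM=7
i=9 t=9 v=9: → [9,11); WM=9
i=10 t=12 v=7: → [12,14); WM=12
i=11 t=14 v=5: → [14,16); WM=14
i=12 t=9 v=7: DROP (t<14-0); WM=14
i=13 t=18 v=2: → [18,20); WM=18
i=14 t=18 v=7: → [18,20); WM=18
i=15 t=15 v=7: DROP (t<18-0); WM=18
i=16 t=19 v=8: → [18,21); WM=19
i=17 t=18 v=2: DROP (t<19-0); WM=19
i=18 t=20 v=5: → [18,22); WM=20
i=19 t=20 v=5: → [18,22); WM=20

[2,4)=2 [4,9)=5 [9,11)=1 [12,14)=1 [14,16)=1 [18,22)=5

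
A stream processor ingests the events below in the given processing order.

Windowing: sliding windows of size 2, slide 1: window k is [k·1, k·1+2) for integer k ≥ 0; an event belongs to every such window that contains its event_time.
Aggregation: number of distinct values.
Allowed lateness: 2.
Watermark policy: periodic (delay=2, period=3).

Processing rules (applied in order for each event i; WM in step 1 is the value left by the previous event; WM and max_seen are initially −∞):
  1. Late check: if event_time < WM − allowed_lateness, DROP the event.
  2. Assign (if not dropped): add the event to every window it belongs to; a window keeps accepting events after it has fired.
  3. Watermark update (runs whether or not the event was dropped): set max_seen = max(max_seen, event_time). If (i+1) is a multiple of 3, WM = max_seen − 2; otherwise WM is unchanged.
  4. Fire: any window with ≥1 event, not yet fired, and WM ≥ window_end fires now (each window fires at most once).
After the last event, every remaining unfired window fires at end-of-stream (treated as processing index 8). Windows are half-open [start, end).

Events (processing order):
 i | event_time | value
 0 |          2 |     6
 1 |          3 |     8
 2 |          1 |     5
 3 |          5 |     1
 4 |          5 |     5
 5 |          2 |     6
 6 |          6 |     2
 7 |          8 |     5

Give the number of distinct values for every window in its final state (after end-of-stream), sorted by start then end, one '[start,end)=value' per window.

i=0 t=2 v=6: → [2,4),[1,3); WM=−∞
i=1 t=3 v=8: → [3,5),[2,4); WM=−∞
i=2 t=1 v=5: → [1,3),[0,2); WM=1
i=3 t=5 v=1: → [5,7),[4,6); WM=1
i=4 t=5 v=5: → [5,7),[4,6); WM=1
i=5 t=2 v=6: → [2,4),[1,3); WM=3; [0,2) fires=1 [1,3) fires=2
i=6 t=6 v=2: → [6,8),[5,7); WM=3
i=7 t=8 v=5: → [8,10),[7,9); WM=3

[0,2)=1 [1,3)=2 [2,4)=2 [3,5)=1 [4,6)=2 [5,7)=3 [6,8)=1 [7,9)=1 [8,10)=1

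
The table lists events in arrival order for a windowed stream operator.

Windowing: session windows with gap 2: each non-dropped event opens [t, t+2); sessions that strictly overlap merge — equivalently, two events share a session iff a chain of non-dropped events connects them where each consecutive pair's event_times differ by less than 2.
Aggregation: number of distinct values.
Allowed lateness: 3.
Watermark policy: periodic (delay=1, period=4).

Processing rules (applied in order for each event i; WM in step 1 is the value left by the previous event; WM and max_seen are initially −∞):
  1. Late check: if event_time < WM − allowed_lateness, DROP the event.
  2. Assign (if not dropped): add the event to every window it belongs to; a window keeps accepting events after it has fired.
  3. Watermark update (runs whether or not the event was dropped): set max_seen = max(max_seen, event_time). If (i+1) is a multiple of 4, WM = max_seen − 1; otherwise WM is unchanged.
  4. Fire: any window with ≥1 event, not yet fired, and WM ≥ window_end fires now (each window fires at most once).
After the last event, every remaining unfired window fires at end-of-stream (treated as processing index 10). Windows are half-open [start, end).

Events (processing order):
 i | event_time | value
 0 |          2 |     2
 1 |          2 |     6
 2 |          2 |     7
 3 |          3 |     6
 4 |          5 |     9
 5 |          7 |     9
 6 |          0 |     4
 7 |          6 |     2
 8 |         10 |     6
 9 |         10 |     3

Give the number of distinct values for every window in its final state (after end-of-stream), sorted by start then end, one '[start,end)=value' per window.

i=0 t=2 v=2: → [2,4); WM=−∞
i=1 t=2 v=6: → [2,4); WM=−∞
i=2 t=2 v=7: → [2,4); WM=−∞
i=3 t=3 v=6: → [2,5); WM=2
i=4 t=5 v=9: → [5,7); WM=2
i=5 t=7 v=9: → [7,9); WM=2
i=6 t=0 v=4: → [0,2); WM=2
i=7 t=6 v=2: → [5,9); WM=6
i=8 t=10 v=6: → [10,12); WM=6
i=9 t=10 v=3: → [10,12); WM=6

[0,2)=1 [2,5)=3 [5,9)=2 [10,12)=2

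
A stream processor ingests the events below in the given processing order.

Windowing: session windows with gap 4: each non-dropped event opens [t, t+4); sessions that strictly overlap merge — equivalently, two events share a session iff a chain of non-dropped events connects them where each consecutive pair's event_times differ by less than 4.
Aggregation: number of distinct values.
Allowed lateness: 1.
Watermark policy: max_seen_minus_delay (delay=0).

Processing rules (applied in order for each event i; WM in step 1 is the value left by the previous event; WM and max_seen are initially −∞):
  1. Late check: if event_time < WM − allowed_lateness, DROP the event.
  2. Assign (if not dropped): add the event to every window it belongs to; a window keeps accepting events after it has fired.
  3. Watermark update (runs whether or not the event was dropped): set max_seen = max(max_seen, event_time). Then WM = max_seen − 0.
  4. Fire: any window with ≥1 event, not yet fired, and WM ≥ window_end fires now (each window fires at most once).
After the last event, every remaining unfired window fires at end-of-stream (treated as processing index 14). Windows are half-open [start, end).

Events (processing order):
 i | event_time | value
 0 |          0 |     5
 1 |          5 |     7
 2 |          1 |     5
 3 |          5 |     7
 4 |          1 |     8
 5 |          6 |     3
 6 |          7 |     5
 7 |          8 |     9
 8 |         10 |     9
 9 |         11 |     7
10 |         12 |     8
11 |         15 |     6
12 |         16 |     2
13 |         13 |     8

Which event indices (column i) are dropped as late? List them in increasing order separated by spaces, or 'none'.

i=0 t=0 v=5: → [0,4); WM=0
i=1 t=5 v=7: → [5,9); WM=5
i=2 t=1 v=5: DROP (t<5-1); WM=5
i=3 t=5 v=7: → [5,9); WM=5
i=4 t=1 v=8: DROP (t<5-1); WM=5
i=5 t=6 v=3: → [5,10); WM=6
i=6 t=7 v=5: → [5,11); WM=7
i=7 t=8 v=9: → [5,12); WM=8
i=8 t=10 v=9: → [5,14); WM=10
i=9 t=11 v=7: → [5,15); WM=11
i=10 t=12 v=8: → [5,16); WM=12
i=11 t=15 v=6: → [5,19); WM=15
i=12 t=16 v=2: → [5,20); WM=16
i=13 t=13 v=8: DROP (t<16-1); WM=16

2 4 13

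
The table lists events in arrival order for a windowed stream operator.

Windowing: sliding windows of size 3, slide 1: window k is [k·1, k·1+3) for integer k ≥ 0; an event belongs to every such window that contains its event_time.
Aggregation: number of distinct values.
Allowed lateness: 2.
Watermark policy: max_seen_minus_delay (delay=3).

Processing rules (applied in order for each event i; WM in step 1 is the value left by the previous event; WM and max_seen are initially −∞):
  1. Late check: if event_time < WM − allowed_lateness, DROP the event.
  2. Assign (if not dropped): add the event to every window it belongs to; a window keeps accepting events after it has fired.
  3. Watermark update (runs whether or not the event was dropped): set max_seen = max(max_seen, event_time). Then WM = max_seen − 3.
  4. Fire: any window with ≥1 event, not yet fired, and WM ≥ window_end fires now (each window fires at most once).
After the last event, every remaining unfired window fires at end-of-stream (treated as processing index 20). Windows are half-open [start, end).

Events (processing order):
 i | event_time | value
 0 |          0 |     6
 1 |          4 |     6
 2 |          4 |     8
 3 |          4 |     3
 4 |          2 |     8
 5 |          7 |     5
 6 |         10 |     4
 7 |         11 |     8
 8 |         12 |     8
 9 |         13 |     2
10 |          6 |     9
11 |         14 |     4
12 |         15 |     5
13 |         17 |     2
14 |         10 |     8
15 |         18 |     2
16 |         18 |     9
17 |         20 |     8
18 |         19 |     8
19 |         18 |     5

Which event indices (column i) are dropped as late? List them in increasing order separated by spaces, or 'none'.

10 14

i=0 t=0 v=6: → [0,3); WM=-3
i=1 t=4 v=6: → [4,7),[3,6),[2,5); WM=1
i=2 t=4 v=8: → [4,7),[3,6),[2,5); WM=1
i=3 t=4 v=3: → [4,7),[3,6),[2,5); WM=1
i=4 t=2 v=8: → [2,5),[1,4),[0,3); WM=1
i=5 t=7 v=5: → [7,10),[6,9),[5,8); WM=4; [0,3) fires=2 [1,4) fires=1
i=6 t=10 v=4: → [10,13),[9,12),[8,11); WM=7; [2,5) fires=3 [3,6) fires=3 [4,7) fires=3
i=7 t=11 v=8: → [11,14),[10,13),[9,12); WM=8; [5,8) fires=1
i=8 t=12 v=8: → [12,15),[11,14),[10,13); WM=9; [6,9) fires=1
i=9 t=13 v=2: → [13,16),[12,15),[11,14); WM=10; [7,10) fires=1
i=10 t=6 v=9: DROP (t<10-2); WM=10
i=11 t=14 v=4: → [14,17),[13,16),[12,15); WM=11; [8,11) fires=1
i=12 t=15 v=5: → [15,18),[14,17),[13,16); WM=12; [9,12) fires=2
i=13 t=17 v=2: → [17,20),[16,19),[15,18); WM=14; [10,13) fires=2 [11,14) fires=2
i=14 t=10 v=8: DROP (t<14-2); WM=14
i=15 t=18 v=2: → [18,21),[17,20),[16,19); WM=15; [12,15) fires=3
i=16 t=18 v=9: → [18,21),[17,20),[16,19); WM=15
i=17 t=20 v=8: → [20,23),[19,22),[18,21); WM=17; [13,16) fires=3 [14,17) fires=2
i=18 t=19 v=8: → [19,22),[18,21),[17,20); WM=17
i=19 t=18 v=5: → [18,21),[17,20),[16,19); WM=17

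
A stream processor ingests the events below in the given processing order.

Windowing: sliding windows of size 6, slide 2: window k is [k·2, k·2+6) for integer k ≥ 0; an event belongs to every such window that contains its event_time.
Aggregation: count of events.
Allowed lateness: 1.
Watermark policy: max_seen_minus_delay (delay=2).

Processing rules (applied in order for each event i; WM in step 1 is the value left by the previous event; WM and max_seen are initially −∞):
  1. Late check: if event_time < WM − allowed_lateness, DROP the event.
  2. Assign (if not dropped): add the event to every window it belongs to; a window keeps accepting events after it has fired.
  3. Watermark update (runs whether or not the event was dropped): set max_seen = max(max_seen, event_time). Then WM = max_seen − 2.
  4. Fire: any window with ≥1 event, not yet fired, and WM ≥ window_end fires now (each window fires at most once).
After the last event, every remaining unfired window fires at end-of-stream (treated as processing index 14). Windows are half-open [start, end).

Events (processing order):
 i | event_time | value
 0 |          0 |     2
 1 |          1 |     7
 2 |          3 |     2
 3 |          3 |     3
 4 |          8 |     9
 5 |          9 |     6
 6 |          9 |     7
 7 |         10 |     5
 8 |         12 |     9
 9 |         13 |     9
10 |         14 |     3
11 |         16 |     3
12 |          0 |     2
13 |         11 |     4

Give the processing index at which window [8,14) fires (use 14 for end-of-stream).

i=0 t=0 v=2: → [0,6); WM=-2
i=1 t=1 v=7: → [0,6); WM=-1
i=2 t=3 v=2: → [2,8),[0,6); WM=1
i=3 t=3 v=3: → [2,8),[0,6); WM=1
i=4 t=8 v=9: → [8,14),[6,12),[4,10); WM=6; [0,6) fires=4
i=5 t=9 v=6: → [8,14),[6,12),[4,10); WM=7
i=6 t=9 v=7: → [8,14),[6,12),[4,10); WM=7
i=7 t=10 v=5: → [10,16),[8,14),[6,12); WM=8; [2,8) fires=2
i=8 t=12 v=9: → [12,18),[10,16),[8,14); WM=10; [4,10) fires=3
i=9 t=13 v=9: → [12,18),[10,16),[8,14); WM=11
i=10 t=14 v=3: → [14,20),[12,18),[10,16); WM=12; [6,12) fires=4
i=11 t=16 v=3: → [16,22),[14,20),[12,18); WM=14; [8,14) fires=6
i=12 t=0 v=2: DROP (t<14-1); WM=14
i=13 t=11 v=4: DROP (t<14-1); WM=14

11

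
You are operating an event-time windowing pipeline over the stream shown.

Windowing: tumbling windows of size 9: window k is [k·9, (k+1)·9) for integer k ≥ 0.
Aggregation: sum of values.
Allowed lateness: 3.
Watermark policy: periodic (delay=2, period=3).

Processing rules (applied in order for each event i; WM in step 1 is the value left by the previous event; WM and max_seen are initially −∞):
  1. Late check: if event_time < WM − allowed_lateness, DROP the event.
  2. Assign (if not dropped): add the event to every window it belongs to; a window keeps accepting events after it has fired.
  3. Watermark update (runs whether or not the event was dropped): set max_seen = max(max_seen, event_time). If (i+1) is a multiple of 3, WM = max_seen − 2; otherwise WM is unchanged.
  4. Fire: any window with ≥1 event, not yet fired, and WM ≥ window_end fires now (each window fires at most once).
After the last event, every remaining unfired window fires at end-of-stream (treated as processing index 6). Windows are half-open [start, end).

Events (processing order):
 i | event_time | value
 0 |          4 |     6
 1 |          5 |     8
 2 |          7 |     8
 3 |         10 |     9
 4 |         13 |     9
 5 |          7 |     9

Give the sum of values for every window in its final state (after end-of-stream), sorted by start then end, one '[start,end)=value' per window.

[0,9)=31 [9,18)=18

i=0 t=4 v=6: → [0,9); WM=−∞
i=1 t=5 v=8: → [0,9); WM=−∞
i=2 t=7 v=8: → [0,9); WM=5
i=3 t=10 v=9: → [9,18); WM=5
i=4 t=13 v=9: → [9,18); WM=5
i=5 t=7 v=9: → [0,9); WM=11; [0,9) fires=31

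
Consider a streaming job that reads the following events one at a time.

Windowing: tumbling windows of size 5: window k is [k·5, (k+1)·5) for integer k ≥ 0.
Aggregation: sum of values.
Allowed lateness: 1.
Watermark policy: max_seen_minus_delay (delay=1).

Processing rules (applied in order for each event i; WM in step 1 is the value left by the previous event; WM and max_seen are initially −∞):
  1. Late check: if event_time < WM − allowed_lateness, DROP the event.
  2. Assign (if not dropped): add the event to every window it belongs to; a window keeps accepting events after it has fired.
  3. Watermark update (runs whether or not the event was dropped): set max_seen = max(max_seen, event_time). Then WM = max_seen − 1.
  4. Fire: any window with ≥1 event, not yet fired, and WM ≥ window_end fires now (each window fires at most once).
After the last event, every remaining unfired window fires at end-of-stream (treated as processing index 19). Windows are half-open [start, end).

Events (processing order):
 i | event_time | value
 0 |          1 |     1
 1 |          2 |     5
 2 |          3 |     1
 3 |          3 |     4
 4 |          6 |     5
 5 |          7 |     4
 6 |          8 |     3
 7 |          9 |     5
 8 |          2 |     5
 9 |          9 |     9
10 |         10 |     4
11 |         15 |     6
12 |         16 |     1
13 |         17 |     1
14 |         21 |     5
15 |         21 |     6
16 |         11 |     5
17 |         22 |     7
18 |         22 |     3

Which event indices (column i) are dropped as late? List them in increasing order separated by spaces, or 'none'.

i=0 t=1 v=1: → [0,5); WM=0
i=1 t=2 v=5: → [0,5); WM=1
i=2 t=3 v=1: → [0,5); WM=2
i=3 t=3 v=4: → [0,5); WM=2
i=4 t=6 v=5: → [5,10); WM=5; [0,5) fires=11
i=5 t=7 v=4: → [5,10); WM=6
i=6 t=8 v=3: → [5,10); WM=7
i=7 t=9 v=5: → [5,10); WM=8
i=8 t=2 v=5: DROP (t<8-1); WM=8
i=9 t=9 v=9: → [5,10); WM=8
i=10 t=10 v=4: → [10,15); WM=9
i=11 t=15 v=6: → [15,20); WM=14; [5,10) fires=26
i=12 t=16 v=1: → [15,20); WM=15; [10,15) fires=4
i=13 t=17 v=1: → [15,20); WM=16
i=14 t=21 v=5: → [20,25); WM=20; [15,20) fires=8
i=15 t=21 v=6: → [20,25); WM=20
i=16 t=11 v=5: DROP (t<20-1); WM=20
i=17 t=22 v=7: → [20,25); WM=21
i=18 t=22 v=3: → [20,25); WM=21

8 16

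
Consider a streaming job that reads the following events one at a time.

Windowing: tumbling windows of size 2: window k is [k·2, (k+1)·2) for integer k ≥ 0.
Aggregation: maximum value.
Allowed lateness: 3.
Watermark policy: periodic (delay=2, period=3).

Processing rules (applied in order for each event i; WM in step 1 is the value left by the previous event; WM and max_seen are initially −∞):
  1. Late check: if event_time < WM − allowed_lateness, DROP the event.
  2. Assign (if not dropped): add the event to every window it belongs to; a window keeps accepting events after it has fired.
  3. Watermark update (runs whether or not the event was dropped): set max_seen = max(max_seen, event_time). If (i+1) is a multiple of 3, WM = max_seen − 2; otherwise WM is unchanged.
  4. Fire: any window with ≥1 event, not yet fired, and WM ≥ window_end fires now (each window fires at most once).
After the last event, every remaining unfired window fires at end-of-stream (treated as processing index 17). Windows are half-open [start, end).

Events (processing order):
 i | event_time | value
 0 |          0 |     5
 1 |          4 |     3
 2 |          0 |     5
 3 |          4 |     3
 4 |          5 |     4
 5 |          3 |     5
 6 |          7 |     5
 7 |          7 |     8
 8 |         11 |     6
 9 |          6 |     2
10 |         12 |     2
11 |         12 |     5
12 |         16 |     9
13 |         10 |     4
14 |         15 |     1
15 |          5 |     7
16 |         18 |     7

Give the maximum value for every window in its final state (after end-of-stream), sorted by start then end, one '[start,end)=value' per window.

i=0 t=0 v=5: → [0,2); WM=−∞
i=1 t=4 v=3: → [4,6); WM=−∞
i=2 t=0 v=5: → [0,2); WM=2; [0,2) fires=5
i=3 t=4 v=3: → [4,6); WM=2
i=4 t=5 v=4: → [4,6); WM=2
i=5 t=3 v=5: → [2,4); WM=3
i=6 t=7 v=5: → [6,8); WM=3
i=7 t=7 v=8: → [6,8); WM=3
i=8 t=11 v=6: → [10,12); WM=9; [2,4) fires=5 [4,6) fires=4 [6,8) fires=8
i=9 t=6 v=2: → [6,8); WM=9
i=10 t=12 v=2: → [12,14); WM=9
i=11 t=12 v=5: → [12,14); WM=10
i=12 t=16 v=9: → [16,18); WM=10
i=13 t=10 v=4: → [10,12); WM=10
i=14 t=15 v=1: → [14,16); WM=14; [10,12) fires=6 [12,14) fires=5
i=15 t=5 v=7: DROP (t<14-3); WM=14
i=16 t=18 v=7: → [18,20); WM=14

[0,2)=5 [2,4)=5 [4,6)=4 [6,8)=8 [10,12)=6 [12,14)=5 [14,16)=1 [16,18)=9 [18,20)=7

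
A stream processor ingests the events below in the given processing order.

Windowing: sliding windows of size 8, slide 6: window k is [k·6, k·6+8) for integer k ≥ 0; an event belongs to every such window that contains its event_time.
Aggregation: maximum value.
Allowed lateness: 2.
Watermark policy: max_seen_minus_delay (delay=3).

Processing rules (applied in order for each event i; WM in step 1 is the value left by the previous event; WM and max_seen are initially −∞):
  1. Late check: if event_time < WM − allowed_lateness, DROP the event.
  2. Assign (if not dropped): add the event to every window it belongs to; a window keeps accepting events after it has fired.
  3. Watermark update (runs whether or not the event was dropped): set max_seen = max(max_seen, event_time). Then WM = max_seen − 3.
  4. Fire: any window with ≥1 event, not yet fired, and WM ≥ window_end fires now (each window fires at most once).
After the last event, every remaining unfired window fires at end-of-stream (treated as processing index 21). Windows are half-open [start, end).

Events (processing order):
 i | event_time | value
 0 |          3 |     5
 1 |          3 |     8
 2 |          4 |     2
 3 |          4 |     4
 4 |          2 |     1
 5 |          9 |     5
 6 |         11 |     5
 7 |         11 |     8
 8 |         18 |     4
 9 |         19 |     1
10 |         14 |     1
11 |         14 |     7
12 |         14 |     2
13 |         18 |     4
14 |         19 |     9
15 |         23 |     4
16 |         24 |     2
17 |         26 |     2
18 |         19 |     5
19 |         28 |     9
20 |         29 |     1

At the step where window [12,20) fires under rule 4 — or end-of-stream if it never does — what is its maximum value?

9

i=0 t=3 v=5: → [0,8); WM=0
i=1 t=3 v=8: → [0,8); WM=0
i=2 t=4 v=2: → [0,8); WM=1
i=3 t=4 v=4: → [0,8); WM=1
i=4 t=2 v=1: → [0,8); WM=1
i=5 t=9 v=5: → [6,14); WM=6
i=6 t=11 v=5: → [6,14); WM=8; [0,8) fires=8
i=7 t=11 v=8: → [6,14); WM=8
i=8 t=18 v=4: → [18,26),[12,20); WM=15; [6,14) fires=8
i=9 t=19 v=1: → [18,26),[12,20); WM=16
i=10 t=14 v=1: → [12,20); WM=16
i=11 t=14 v=7: → [12,20); WM=16
i=12 t=14 v=2: → [12,20); WM=16
i=13 t=18 v=4: → [18,26),[12,20); WM=16
i=14 t=19 v=9: → [18,26),[12,20); WM=16
i=15 t=23 v=4: → [18,26); WM=20; [12,20) fires=9
i=16 t=24 v=2: → [24,32),[18,26); WM=21
i=17 t=26 v=2: → [24,32); WM=23
i=18 t=19 v=5: DROP (t<23-2); WM=23
i=19 t=28 v=9: → [24,32); WM=25
i=20 t=29 v=1: → [24,32); WM=26; [18,26) fires=9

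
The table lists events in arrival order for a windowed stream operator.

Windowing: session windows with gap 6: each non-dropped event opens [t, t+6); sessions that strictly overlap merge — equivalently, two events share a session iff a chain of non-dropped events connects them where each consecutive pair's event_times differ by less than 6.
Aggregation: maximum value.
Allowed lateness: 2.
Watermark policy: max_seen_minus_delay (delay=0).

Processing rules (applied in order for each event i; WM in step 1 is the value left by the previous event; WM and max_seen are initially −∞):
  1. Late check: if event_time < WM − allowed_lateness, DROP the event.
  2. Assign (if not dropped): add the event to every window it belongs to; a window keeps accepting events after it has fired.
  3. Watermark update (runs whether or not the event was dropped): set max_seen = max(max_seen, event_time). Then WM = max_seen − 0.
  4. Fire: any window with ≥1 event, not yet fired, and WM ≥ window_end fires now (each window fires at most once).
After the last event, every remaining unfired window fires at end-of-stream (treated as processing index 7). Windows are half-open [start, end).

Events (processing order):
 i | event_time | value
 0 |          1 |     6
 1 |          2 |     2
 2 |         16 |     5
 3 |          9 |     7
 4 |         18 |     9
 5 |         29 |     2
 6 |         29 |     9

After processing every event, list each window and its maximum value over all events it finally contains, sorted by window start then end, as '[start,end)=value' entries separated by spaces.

[1,8)=6 [16,24)=9 [29,35)=9

i=0 t=1 v=6: → [1,7); WM=1
i=1 t=2 v=2: → [1,8); WM=2
i=2 t=16 v=5: → [16,22); WM=16
i=3 t=9 v=7: DROP (t<16-2); WM=16
i=4 t=18 v=9: → [16,24); WM=18
i=5 t=29 v=2: → [29,35); WM=29
i=6 t=29 v=9: → [29,35); WM=29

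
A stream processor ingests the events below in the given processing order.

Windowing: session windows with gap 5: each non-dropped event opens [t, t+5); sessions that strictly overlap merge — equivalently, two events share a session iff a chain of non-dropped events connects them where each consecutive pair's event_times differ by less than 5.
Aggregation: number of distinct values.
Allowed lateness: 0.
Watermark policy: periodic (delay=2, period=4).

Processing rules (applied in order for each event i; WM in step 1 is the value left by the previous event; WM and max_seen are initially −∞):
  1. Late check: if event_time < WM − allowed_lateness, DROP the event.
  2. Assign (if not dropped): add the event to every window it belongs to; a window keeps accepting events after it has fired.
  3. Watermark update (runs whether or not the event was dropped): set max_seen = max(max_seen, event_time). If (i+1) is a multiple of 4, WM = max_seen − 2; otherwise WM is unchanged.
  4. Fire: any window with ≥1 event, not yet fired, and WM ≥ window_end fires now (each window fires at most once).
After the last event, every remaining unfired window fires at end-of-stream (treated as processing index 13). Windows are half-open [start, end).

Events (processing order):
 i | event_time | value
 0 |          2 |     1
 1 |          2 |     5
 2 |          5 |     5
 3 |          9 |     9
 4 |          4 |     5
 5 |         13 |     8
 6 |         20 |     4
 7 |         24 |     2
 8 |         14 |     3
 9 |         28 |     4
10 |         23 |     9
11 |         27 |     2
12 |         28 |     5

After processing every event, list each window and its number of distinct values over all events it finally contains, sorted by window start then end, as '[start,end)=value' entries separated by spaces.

i=0 t=2 v=1: → [2,7); WM=−∞
i=1 t=2 v=5: → [2,7); WM=−∞
i=2 t=5 v=5: → [2,10); WM=−∞
i=3 t=9 v=9: → [2,14); WM=7
i=4 t=4 v=5: DROP (t<7-0); WM=7
i=5 t=13 v=8: → [2,18); WM=7
i=6 t=20 v=4: → [20,25); WM=7
i=7 t=24 v=2: → [20,29); WM=22
i=8 t=14 v=3: DROP (t<22-0); WM=22
i=9 t=28 v=4: → [20,33); WM=22
i=10 t=23 v=9: → [20,33); WM=22
i=11 t=27 v=2: → [20,33); WM=26
i=12 t=28 v=5: → [20,33); WM=26

[2,18)=4 [20,33)=4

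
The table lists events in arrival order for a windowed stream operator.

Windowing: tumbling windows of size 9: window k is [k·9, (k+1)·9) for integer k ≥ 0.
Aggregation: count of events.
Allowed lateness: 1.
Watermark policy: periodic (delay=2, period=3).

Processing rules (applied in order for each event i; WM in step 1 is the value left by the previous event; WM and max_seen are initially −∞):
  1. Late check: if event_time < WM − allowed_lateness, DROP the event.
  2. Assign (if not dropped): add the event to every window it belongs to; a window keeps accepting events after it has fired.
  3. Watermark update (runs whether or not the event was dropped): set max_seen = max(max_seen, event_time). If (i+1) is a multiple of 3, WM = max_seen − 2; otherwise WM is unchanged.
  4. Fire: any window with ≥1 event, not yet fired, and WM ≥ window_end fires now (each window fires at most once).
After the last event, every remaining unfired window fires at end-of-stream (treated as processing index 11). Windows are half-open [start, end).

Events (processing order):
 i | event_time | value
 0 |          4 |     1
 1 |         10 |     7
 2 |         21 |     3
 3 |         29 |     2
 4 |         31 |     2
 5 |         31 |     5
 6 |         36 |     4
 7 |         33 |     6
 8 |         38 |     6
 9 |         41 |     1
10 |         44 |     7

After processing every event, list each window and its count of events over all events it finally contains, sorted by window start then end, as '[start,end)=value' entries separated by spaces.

i=0 t=4 v=1: → [0,9); WM=−∞
i=1 t=10 v=7: → [9,18); WM=−∞
i=2 t=21 v=3: → [18,27); WM=19; [0,9) fires=1 [9,18) fires=1
i=3 t=29 v=2: → [27,36); WM=19
i=4 t=31 v=2: → [27,36); WM=19
i=5 t=31 v=5: → [27,36); WM=29; [18,27) fires=1
i=6 t=36 v=4: → [36,45); WM=29
i=7 t=33 v=6: → [27,36); WM=29
i=8 t=38 v=6: → [36,45); WM=36; [27,36) fires=4
i=9 t=41 v=1: → [36,45); WM=36
i=10 t=44 v=7: → [36,45); WM=36

[0,9)=1 [9,18)=1 [18,27)=1 [27,36)=4 [36,45)=4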